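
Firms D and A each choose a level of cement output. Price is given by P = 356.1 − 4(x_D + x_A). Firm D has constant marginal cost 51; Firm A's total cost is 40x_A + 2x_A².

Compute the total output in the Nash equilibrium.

46.315

Firm D's profit: π = x_D(356.1 − 4(x_D + x_A)) − 51x_D.
∂π/∂x_D = 305.1 − 8x_D − 4x_A = 0, so x_D = 38.1375 − 0.5x_A.
For A: ∂π/∂x_A = 316.1 − 12x_A − 4x_D = 0 ⇒ x_A = 3161/120 − (1/3)x_D.
Substituting the second reaction function into the first: x_D = 38.1375 − 0.5(3161/120 − (1/3)x_D), which gives (5/6)x_D = 749/30 ⇒ x_D = 29.96.
Then x_A = 3161/120 − (1/3)·29.96 = 16.355.
Total output: 29.96 + 16.355 = 46.315.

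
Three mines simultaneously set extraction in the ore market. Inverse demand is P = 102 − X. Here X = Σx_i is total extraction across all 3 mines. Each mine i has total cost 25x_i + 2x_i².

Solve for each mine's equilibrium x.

9.625

A representative mine's profit is π_i = x_i(102 − X) − 25x_i − 2x_i², with X = x_i + Σ_{j≠i} x_j.
First-order condition: 77 − 6x_i − Σ_{j≠i} x_j = 0.
Imposing symmetry (x_j = x for all j) turns Σ_{j≠i} x_j into 2x, so 77 = 8x and x = 9.625.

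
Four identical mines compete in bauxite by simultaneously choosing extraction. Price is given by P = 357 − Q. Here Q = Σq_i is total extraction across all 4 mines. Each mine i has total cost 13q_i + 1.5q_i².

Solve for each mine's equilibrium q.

43

A representative mine's profit is π_i = q_i(357 − Q) − 13q_i − 1.5q_i², with Q = q_i + Σ_{j≠i} q_j.
First-order condition: 344 − 5q_i − Σ_{j≠i} q_j = 0.
In a symmetric equilibrium every mine chooses the same q, so Σ_{j≠i} q_j = 3q. The condition becomes 344 − 8q = 0, giving q = 344/8 = 43.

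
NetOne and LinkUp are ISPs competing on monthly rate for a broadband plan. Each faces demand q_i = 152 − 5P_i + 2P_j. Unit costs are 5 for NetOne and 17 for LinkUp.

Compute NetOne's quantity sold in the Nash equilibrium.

NetOne's profit: π = (P_{NetOne} − 5)(152 − 5P_{NetOne} + 2P_{LinkUp}).
∂π/∂P_{NetOne} = 177 − 10P_{NetOne} + 2P_{LinkUp} = 0 ⇒ P_{NetOne} = 17.7 + 0.2P_{LinkUp}.
Similarly P_{LinkUp} = 23.7 + 0.2P_{NetOne}.
Substituting the second reaction function into the first: P_{NetOne} = 17.7 + 0.2(23.7 + 0.2P_{NetOne}), which gives 0.96P_{NetOne} = 22.44 ⇒ P_{NetOne} = 23.375.
Then P_{LinkUp} = 23.7 + 0.2·23.375 = 28.375.
q_{NetOne} = 152 − 5·23.375 + 2·28.375 = 91.875.

91.875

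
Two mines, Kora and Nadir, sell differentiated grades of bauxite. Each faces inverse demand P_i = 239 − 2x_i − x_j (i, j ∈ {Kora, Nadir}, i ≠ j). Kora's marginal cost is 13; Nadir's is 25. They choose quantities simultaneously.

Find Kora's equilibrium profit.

4232

Mine Kora's profit: π = x_{Kora}(239 − 2x_{Kora} − x_{Nadir}) − 13x_{Kora}.
∂π/∂x_{Kora} = 226 − 4x_{Kora} − x_{Nadir} = 0 ⇒ x_{Kora} = 56.5 − 0.25x_{Nadir}.
Similarly x_{Nadir} = 53.5 − 0.25x_{Kora}.
Solving the two reaction functions simultaneously: (1 − (−0.25)(−0.25))x_{Kora} = 56.5 − 0.25·53.5, so 0.9375x_{Kora} = 43.125 and x_{Kora} = 46.
Then x_{Nadir} = 53.5 − 0.25·46 = 42.
P_{Kora} = 239 − 2·46 − 42 = 105.
Profit = (105 − 13)·46 = 4232.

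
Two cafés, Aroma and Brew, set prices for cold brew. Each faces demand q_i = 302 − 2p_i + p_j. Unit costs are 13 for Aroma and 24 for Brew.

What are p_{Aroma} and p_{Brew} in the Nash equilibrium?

110.8, 115.2

Aroma's profit: π = (p_{Aroma} − 13)(302 − 2p_{Aroma} + p_{Brew}).
∂π/∂p_{Aroma} = 328 − 4p_{Aroma} + p_{Brew} = 0 ⇒ p_{Aroma} = 82 + 0.25p_{Brew}.
Similarly p_{Brew} = 87.5 + 0.25p_{Aroma}.
Substituting the second reaction function into the first: p_{Aroma} = 82 + 0.25(87.5 + 0.25p_{Aroma}), which gives 0.9375p_{Aroma} = 103.875 ⇒ p_{Aroma} = 110.8.
Then p_{Brew} = 87.5 + 0.25·110.8 = 115.2.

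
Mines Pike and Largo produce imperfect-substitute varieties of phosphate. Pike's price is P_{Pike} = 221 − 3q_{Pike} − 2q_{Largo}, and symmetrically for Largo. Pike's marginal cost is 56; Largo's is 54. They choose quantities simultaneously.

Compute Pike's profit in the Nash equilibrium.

1260.75

Mine Pike's profit: π = q_{Pike}(221 − 3q_{Pike} − 2q_{Largo}) − 56q_{Pike}.
∂π/∂q_{Pike} = 165 − 6q_{Pike} − 2q_{Largo} = 0 ⇒ q_{Pike} = 27.5 − (1/3)q_{Largo}.
Similarly q_{Largo} = 167/6 − (1/3)q_{Pike}.
Substituting the second reaction function into the first: q_{Pike} = 27.5 − (1/3)(167/6 − (1/3)q_{Pike}), which gives (8/9)q_{Pike} = 164/9 ⇒ q_{Pike} = 20.5.
Then q_{Largo} = 167/6 − (1/3)·20.5 = 21.
P_{Pike} = 221 − 3·20.5 − 2·21 = 117.5.
Profit = (117.5 − 56)·20.5 = 1260.75.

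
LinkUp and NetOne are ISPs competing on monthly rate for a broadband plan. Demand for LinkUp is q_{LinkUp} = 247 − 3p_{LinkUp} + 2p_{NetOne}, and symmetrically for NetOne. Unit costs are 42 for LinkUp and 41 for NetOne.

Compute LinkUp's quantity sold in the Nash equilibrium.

LinkUp's profit: π = (p_{LinkUp} − 42)(247 − 3p_{LinkUp} + 2p_{NetOne}).
∂π/∂p_{LinkUp} = 373 − 6p_{LinkUp} + 2p_{NetOne} = 0 ⇒ p_{LinkUp} = 373/6 + (1/3)p_{NetOne}.
Similarly p_{NetOne} = 185/3 + (1/3)p_{LinkUp}.
Solving the two reaction functions simultaneously: (1 − (1/3)(1/3))p_{LinkUp} = 373/6 + (1/3)·(185/3), so (8/9)p_{LinkUp} = 1489/18 and p_{LinkUp} = 93.0625.
Then p_{NetOne} = 185/3 + (1/3)·93.0625 = 92.6875.
q_{LinkUp} = 247 − 3·93.0625 + 2·92.6875 = 153.1875.

153.1875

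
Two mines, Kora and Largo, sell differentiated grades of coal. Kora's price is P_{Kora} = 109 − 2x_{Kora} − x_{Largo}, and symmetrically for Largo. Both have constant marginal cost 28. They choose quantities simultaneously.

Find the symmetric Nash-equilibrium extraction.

16.2

Mine Kora's profit: π = x_{Kora}(109 − 2x_{Kora} − x_{Largo}) − 28x_{Kora}.
∂π/∂x_{Kora} = 81 − 4x_{Kora} − x_{Largo} = 0 ⇒ x_{Kora} = 20.25 − 0.25x_{Largo}.
By symmetry x_{Largo} = x_{Kora}; substituting into the reaction function, 1.25x_{Kora} = 20.25 and x_{Kora} = 16.2.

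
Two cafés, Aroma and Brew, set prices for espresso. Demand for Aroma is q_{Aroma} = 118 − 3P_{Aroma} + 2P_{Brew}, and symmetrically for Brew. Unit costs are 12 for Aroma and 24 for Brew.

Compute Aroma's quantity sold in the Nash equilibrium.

86.25

Aroma's profit: π = (P_{Aroma} − 12)(118 − 3P_{Aroma} + 2P_{Brew}).
∂π/∂P_{Aroma} = 154 − 6P_{Aroma} + 2P_{Brew} = 0 ⇒ P_{Aroma} = 77/3 + (1/3)P_{Brew}.
Similarly P_{Brew} = 95/3 + (1/3)P_{Aroma}.
Substituting the second reaction function into the first: P_{Aroma} = 77/3 + (1/3)(95/3 + (1/3)P_{Aroma}), which gives (8/9)P_{Aroma} = 326/9 ⇒ P_{Aroma} = 40.75.
Then P_{Brew} = 95/3 + (1/3)·40.75 = 45.25.
q_{Aroma} = 118 − 3·40.75 + 2·45.25 = 86.25.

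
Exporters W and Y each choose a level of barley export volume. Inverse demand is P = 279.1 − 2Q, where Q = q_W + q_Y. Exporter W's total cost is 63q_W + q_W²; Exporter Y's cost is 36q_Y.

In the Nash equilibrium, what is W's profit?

1072.7643

Exporter W's profit: π = q_W(279.1 − 2(q_W + q_Y)) − 63q_W − q_W².
∂π/∂q_W = 216.1 − 6q_W − 2q_Y = 0, so q_W = 2161/60 − (1/3)q_Y.
For Y: ∂π/∂q_Y = 243.1 − 4q_Y − 2q_W = 0 ⇒ q_Y = 60.775 − 0.5q_W.
Plugging q_Y into W's best response: q_W = 2161/60 − (1/3)(60.775 − 0.5q_W) ⇒ (5/6)q_W = 1891/120, so q_W = 18.91.
Then q_Y = 60.775 − 0.5·18.91 = 51.32.
Price P = 279.1 − 2·70.23 = 138.64.
W's profit: (138.64 − 63)·18.91 − (18.91)² = 1072.7643.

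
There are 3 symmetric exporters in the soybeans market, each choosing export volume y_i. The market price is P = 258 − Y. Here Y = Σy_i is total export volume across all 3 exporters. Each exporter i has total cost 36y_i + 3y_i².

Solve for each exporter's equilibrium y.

22.2

A representative exporter's profit is π_i = y_i(258 − Y) − 36y_i − 3y_i², with Y = y_i + Σ_{j≠i} y_j.
First-order condition: 222 − 8y_i − Σ_{j≠i} y_j = 0.
In a symmetric equilibrium every exporter chooses the same y, so Σ_{j≠i} y_j = 2y. The condition becomes 222 − 10y = 0, giving y = 222/10 = 22.2.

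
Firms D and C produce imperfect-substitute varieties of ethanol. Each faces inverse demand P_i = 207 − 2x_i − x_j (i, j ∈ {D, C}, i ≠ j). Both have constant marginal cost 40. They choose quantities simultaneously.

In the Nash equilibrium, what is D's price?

Firm D's profit: π = x_D(207 − 2x_D − x_C) − 40x_D.
∂π/∂x_D = 167 − 4x_D − x_C = 0 ⇒ x_D = 41.75 − 0.25x_C.
Setting x_D = x_C in the reaction function: x_D = 41.75 − 0.25x_D, so x_D = 41.75 / 1.25 = 33.4.
P_D = 207 − 2·33.4 − 33.4 = 106.8.

106.8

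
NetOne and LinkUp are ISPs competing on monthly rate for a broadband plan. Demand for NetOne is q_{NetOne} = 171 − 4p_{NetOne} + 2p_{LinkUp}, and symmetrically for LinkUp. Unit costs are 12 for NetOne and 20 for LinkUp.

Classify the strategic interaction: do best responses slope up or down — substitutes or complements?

NetOne's profit: π = (p_{NetOne} − 12)(171 − 4p_{NetOne} + 2p_{LinkUp}).
∂π/∂p_{NetOne} = 219 − 8p_{NetOne} + 2p_{LinkUp} = 0 ⇒ p_{NetOne} = 27.375 + 0.25p_{LinkUp}.
The best-response slope dp_{NetOne}/dp_{LinkUp} = 0.25 > 0: the reaction function is upward-sloping, so the choices are strategic complements.

strategic complements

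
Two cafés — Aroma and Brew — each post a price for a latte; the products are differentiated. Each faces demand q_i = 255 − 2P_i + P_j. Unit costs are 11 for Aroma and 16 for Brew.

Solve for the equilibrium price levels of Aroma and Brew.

93, 95

Aroma's profit: π = (P_{Aroma} − 11)(255 − 2P_{Aroma} + P_{Brew}).
∂π/∂P_{Aroma} = 277 − 4P_{Aroma} + P_{Brew} = 0 ⇒ P_{Aroma} = 69.25 + 0.25P_{Brew}.
Similarly P_{Brew} = 71.75 + 0.25P_{Aroma}.
Plugging P_{Brew} into Aroma's best response: P_{Aroma} = 69.25 + 0.25(71.75 + 0.25P_{Aroma}) ⇒ 0.9375P_{Aroma} = 87.1875, so P_{Aroma} = 93.
Then P_{Brew} = 71.75 + 0.25·93 = 95.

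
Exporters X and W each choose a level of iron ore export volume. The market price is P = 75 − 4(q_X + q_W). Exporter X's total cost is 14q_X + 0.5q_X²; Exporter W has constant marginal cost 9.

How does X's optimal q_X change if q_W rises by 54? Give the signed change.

-24

Exporter X's profit: π = q_X(75 − 4(q_X + q_W)) − 14q_X − 0.5q_X².
∂π/∂q_X = 61 − 9q_X − 4q_W = 0, so q_X = 61/9 − (4/9)q_W.
The reaction-function slope is −4/9, so a 54-unit rise in q_W moves q_X by −4/9 × 54 = −24. X's best response falls — the actions are strategic substitutes.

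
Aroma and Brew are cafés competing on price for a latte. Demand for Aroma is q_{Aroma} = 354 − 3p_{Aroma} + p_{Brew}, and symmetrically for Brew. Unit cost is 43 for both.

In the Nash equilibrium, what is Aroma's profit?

8618.88

Aroma's profit: π = (p_{Aroma} − 43)(354 − 3p_{Aroma} + p_{Brew}).
∂π/∂p_{Aroma} = 483 − 6p_{Aroma} + p_{Brew} = 0 ⇒ p_{Aroma} = 80.5 + (1/6)p_{Brew}.
The game is symmetric, so in equilibrium p_{Brew} = p_{Aroma}: the reaction function gives (5/6)p_{Aroma} = 80.5, hence p_{Aroma} = 96.6.
q_{Aroma} = 354 − 3·96.6 + 96.6 = 160.8.
Profit = (96.6 − 43)·160.8 = 8618.88.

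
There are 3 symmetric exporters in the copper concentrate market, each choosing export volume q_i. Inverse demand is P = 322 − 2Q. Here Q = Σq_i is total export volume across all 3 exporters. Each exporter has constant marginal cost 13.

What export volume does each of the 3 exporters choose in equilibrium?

A representative exporter's profit is π_i = q_i(322 − 2Q) − 13q_i, with Q = q_i + Σ_{j≠i} q_j.
First-order condition: 309 − 4q_i − 2Σ_{j≠i} q_j = 0.
In a symmetric equilibrium every exporter chooses the same q, so Σ_{j≠i} q_j = 2q. The condition becomes 309 − 8q = 0, giving q = 309/8 = 38.625.

38.625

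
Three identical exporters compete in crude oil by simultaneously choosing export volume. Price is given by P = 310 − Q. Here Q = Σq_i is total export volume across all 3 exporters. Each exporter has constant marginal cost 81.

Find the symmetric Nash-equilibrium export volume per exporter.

A representative exporter's profit is π_i = q_i(310 − Q) − 81q_i, with Q = q_i + Σ_{j≠i} q_j.
First-order condition: 229 − 2q_i − Σ_{j≠i} q_j = 0.
Imposing symmetry (q_j = q for all j) turns Σ_{j≠i} q_j into 2q, so 229 = 4q and q = 57.25.

57.25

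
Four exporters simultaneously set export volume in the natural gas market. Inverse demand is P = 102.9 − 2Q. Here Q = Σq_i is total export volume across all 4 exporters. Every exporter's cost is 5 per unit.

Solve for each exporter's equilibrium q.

A representative exporter's profit is π_i = q_i(102.9 − 2Q) − 5q_i, with Q = q_i + Σ_{j≠i} q_j.
First-order condition: 97.9 − 4q_i − 2Σ_{j≠i} q_j = 0.
In a symmetric equilibrium every exporter chooses the same q, so Σ_{j≠i} q_j = 3q. The condition becomes 97.9 − 10q = 0, giving q = 97.9/10 = 9.79.

9.79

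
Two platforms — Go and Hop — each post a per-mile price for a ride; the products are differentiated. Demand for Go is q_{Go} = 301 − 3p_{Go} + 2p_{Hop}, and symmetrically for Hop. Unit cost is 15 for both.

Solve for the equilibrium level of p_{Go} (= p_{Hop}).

Go's profit: π = (p_{Go} − 15)(301 − 3p_{Go} + 2p_{Hop}).
∂π/∂p_{Go} = 346 − 6p_{Go} + 2p_{Hop} = 0 ⇒ p_{Go} = 173/3 + (1/3)p_{Hop}.
Setting p_{Go} = p_{Hop} in the reaction function: p_{Go} = 173/3 + (1/3)p_{Go}, so p_{Go} = (173/3) / (2/3) = 86.5.

86.5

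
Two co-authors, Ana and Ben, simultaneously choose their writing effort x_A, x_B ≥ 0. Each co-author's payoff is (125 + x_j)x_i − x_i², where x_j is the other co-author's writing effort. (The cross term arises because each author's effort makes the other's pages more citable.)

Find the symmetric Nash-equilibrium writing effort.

Ana's payoff is (125 + x_B)x_A − x_A².
∂π/∂x_A = 125 + x_B − 2x_A = 0, so x_A = 62.5 + 0.5x_B.
The game is symmetric, so in equilibrium x_B = x_A: the reaction function gives 0.5x_A = 62.5, hence x_A = 125.

125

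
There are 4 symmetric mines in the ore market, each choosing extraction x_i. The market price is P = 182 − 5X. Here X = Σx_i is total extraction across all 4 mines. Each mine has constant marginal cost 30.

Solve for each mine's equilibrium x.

6.08

A representative mine's profit is π_i = x_i(182 − 5X) − 30x_i, with X = x_i + Σ_{j≠i} x_j.
First-order condition: 152 − 10x_i − 5Σ_{j≠i} x_j = 0.
Imposing symmetry (x_j = x for all j) turns Σ_{j≠i} x_j into 3x, so 152 = 25x and x = 6.08.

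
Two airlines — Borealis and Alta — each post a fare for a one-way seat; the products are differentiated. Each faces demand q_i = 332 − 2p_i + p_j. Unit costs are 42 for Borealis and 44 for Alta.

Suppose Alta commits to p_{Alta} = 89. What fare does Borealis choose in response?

Borealis's profit: π = (p_{Borealis} − 42)(332 − 2p_{Borealis} + p_{Alta}).
∂π/∂p_{Borealis} = 416 − 4p_{Borealis} + p_{Alta} = 0 ⇒ p_{Borealis} = 104 + 0.25p_{Alta}.
At p_{Alta} = 89: p_{Borealis} = 104 + 0.25·89 = 126.25.

126.25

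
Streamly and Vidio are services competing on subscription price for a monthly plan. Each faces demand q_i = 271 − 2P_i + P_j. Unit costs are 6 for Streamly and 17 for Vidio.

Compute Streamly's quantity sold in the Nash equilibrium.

179.6

Streamly's profit: π = (P_{Streamly} − 6)(271 − 2P_{Streamly} + P_{Vidio}).
∂π/∂P_{Streamly} = 283 − 4P_{Streamly} + P_{Vidio} = 0 ⇒ P_{Streamly} = 70.75 + 0.25P_{Vidio}.
Similarly P_{Vidio} = 76.25 + 0.25P_{Streamly}.
Substituting the second reaction function into the first: P_{Streamly} = 70.75 + 0.25(76.25 + 0.25P_{Streamly}), which gives 0.9375P_{Streamly} = 89.8125 ⇒ P_{Streamly} = 95.8.
Then P_{Vidio} = 76.25 + 0.25·95.8 = 100.2.
q_{Streamly} = 271 − 2·95.8 + 100.2 = 179.6.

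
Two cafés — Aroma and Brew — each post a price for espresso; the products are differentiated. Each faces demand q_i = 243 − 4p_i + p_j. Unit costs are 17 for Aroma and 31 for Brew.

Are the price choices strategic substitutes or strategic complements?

strategic complements

Aroma's profit: π = (p_{Aroma} − 17)(243 − 4p_{Aroma} + p_{Brew}).
∂π/∂p_{Aroma} = 311 − 8p_{Aroma} + p_{Brew} = 0 ⇒ p_{Aroma} = 38.875 + 0.125p_{Brew}.
The best-response slope dp_{Aroma}/dp_{Brew} = 0.125 > 0: the reaction function is upward-sloping, so the choices are strategic complements.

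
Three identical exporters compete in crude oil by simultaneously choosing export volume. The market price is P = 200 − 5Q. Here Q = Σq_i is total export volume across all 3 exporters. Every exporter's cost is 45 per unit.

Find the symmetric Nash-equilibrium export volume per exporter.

7.75

A representative exporter's profit is π_i = q_i(200 − 5Q) − 45q_i, with Q = q_i + Σ_{j≠i} q_j.
First-order condition: 155 − 10q_i − 5Σ_{j≠i} q_j = 0.
With identical exporters, set every q_j = q: then 155 − 10q − 10q = 0, i.e. q = 155/20 = 7.75.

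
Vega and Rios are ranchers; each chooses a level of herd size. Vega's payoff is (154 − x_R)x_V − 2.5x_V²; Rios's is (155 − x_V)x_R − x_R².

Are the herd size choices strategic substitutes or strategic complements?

Expanding Vega's payoff: 154x_V − x_Rx_V − 2.5x_V².
∂π/∂x_V = 154 − x_R − 5x_V = 0, so x_V = 30.8 − 0.2x_R.
The best-response slope dx_V/dx_R = −0.2 < 0: the reaction function is downward-sloping, so the choices are strategic substitutes.

strategic substitutes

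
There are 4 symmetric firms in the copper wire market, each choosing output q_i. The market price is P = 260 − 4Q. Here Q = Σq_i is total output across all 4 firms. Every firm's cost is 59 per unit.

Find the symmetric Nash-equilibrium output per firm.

10.05

A representative firm's profit is π_i = q_i(260 − 4Q) − 59q_i, with Q = q_i + Σ_{j≠i} q_j.
First-order condition: 201 − 8q_i − 4Σ_{j≠i} q_j = 0.
Imposing symmetry (q_j = q for all j) turns Σ_{j≠i} q_j into 3q, so 201 = 20q and q = 10.05.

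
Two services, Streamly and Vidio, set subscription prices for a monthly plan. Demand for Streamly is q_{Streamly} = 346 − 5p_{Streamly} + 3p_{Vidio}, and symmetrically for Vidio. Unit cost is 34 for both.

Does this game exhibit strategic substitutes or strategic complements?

strategic complements

Streamly's profit: π = (p_{Streamly} − 34)(346 − 5p_{Streamly} + 3p_{Vidio}).
∂π/∂p_{Streamly} = 516 − 10p_{Streamly} + 3p_{Vidio} = 0 ⇒ p_{Streamly} = 51.6 + 0.3p_{Vidio}.
The best-response slope dp_{Streamly}/dp_{Vidio} = 0.3 > 0: the reaction function is upward-sloping, so the choices are strategic complements.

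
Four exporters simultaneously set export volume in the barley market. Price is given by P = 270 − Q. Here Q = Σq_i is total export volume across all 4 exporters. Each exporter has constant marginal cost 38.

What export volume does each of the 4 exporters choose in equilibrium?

A representative exporter's profit is π_i = q_i(270 − Q) − 38q_i, with Q = q_i + Σ_{j≠i} q_j.
First-order condition: 232 − 2q_i − Σ_{j≠i} q_j = 0.
With identical exporters, set every q_j = q: then 232 − 2q − 3q = 0, i.e. q = 232/5 = 46.4.

46.4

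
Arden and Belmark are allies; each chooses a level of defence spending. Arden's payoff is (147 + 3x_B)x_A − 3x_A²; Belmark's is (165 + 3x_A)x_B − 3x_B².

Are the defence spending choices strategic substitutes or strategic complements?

Expanding Arden's payoff: 147x_A + 3x_Bx_A − 3x_A².
∂π/∂x_A = 147 + 3x_B − 6x_A = 0, so x_A = 24.5 + 0.5x_B.
The best-response slope dx_A/dx_B = 0.5 > 0: the reaction function is upward-sloping, so the choices are strategic complements.

strategic complements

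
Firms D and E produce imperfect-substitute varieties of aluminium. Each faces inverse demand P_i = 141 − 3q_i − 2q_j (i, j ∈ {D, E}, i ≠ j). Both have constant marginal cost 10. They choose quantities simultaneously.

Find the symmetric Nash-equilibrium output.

Firm D's profit: π = q_D(141 − 3q_D − 2q_E) − 10q_D.
∂π/∂q_D = 131 − 6q_D − 2q_E = 0 ⇒ q_D = 131/6 − (1/3)q_E.
The game is symmetric, so in equilibrium q_E = q_D: the reaction function gives (4/3)q_D = 131/6, hence q_D = 16.375.

16.375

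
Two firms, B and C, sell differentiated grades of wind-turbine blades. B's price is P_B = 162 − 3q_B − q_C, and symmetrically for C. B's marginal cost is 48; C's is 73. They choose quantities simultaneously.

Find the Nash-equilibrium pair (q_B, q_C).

Firm B's profit: π = q_B(162 − 3q_B − q_C) − 48q_B.
∂π/∂q_B = 114 − 6q_B − q_C = 0 ⇒ q_B = 19 − (1/6)q_C.
Similarly q_C = 89/6 − (1/6)q_B.
Solving the two reaction functions simultaneously: (1 − (−1/6)(−1/6))q_B = 19 − (1/6)·(89/6), so (35/36)q_B = 595/36 and q_B = 17.
Then q_C = 89/6 − (1/6)·17 = 12.

17, 12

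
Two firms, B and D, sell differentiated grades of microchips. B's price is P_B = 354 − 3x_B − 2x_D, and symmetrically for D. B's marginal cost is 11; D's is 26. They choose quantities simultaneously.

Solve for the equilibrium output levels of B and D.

Firm B's profit: π = x_B(354 − 3x_B − 2x_D) − 11x_B.
∂π/∂x_B = 343 − 6x_B − 2x_D = 0 ⇒ x_B = 343/6 − (1/3)x_D.
Similarly x_D = 164/3 − (1/3)x_B.
Solving the two reaction functions simultaneously: (1 − (−1/3)(−1/3))x_B = 343/6 − (1/3)·(164/3), so (8/9)x_B = 701/18 and x_B = 43.8125.
Then x_D = 164/3 − (1/3)·43.8125 = 40.0625.

43.8125, 40.0625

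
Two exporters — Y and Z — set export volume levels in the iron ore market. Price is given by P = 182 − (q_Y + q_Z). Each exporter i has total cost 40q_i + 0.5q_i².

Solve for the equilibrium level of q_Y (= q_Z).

35.5

Exporter Y's profit: π = q_Y(182 − (q_Y + q_Z)) − 40q_Y − 0.5q_Y².
∂π/∂q_Y = 142 − 3q_Y − q_Z = 0, so q_Y = 142/3 − (1/3)q_Z.
Setting q_Y = q_Z in the reaction function: q_Y = 142/3 − (1/3)q_Y, so q_Y = (142/3) / (4/3) = 35.5.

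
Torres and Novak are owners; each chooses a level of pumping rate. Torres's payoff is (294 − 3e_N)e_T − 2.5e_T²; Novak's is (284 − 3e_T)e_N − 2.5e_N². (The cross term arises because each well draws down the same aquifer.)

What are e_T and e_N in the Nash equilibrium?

38.625, 33.625

Expanding Torres's payoff: 294e_T − 3e_Ne_T − 2.5e_T².
∂π/∂e_T = 294 − 3e_N − 5e_T = 0, so e_T = 58.8 − 0.6e_N.
Likewise for Novak: e_N = 56.8 − 0.6e_T.
Plugging e_N into Torres's best response: e_T = 58.8 − 0.6(56.8 − 0.6e_T) ⇒ 0.64e_T = 24.72, so e_T = 38.625.
Then e_N = 56.8 − 0.6·38.625 = 33.625.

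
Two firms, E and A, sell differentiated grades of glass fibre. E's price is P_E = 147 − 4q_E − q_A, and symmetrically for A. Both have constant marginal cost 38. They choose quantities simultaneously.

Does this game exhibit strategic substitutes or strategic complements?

Firm E's profit: π = q_E(147 − 4q_E − q_A) − 38q_E.
∂π/∂q_E = 109 − 8q_E − q_A = 0 ⇒ q_E = 13.625 − 0.125q_A.
The best-response slope dq_E/dq_A = −0.125 < 0: the reaction function is downward-sloping, so the choices are strategic substitutes.

strategic substitutes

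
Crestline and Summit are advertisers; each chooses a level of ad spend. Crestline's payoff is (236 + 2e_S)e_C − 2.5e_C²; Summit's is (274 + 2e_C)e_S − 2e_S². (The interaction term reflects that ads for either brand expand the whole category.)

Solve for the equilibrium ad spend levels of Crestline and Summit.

Expanding Crestline's payoff: 236e_C + 2e_Se_C − 2.5e_C².
∂π/∂e_C = 236 + 2e_S − 5e_C = 0, so e_C = 47.2 + 0.4e_S.
Likewise for Summit: e_S = 68.5 + 0.5e_C.
Plugging e_S into Crestline's best response: e_C = 47.2 + 0.4(68.5 + 0.5e_C) ⇒ 0.8e_C = 74.6, so e_C = 93.25.
Then e_S = 68.5 + 0.5·93.25 = 115.125.

93.25, 115.125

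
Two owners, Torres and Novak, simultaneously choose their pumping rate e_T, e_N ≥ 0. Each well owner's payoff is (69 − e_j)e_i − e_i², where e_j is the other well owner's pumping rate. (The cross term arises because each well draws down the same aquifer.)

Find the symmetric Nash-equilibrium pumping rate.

23

Torres's payoff is (69 − e_N)e_T − e_T².
∂π/∂e_T = 69 − e_N − 2e_T = 0, so e_T = 34.5 − 0.5e_N.
The game is symmetric, so in equilibrium e_N = e_T: the reaction function gives 1.5e_T = 34.5, hence e_T = 23.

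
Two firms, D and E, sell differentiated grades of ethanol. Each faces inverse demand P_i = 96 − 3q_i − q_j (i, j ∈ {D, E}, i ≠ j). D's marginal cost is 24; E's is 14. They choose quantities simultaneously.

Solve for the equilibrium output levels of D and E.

Firm D's profit: π = q_D(96 − 3q_D − q_E) − 24q_D.
∂π/∂q_D = 72 − 6q_D − q_E = 0 ⇒ q_D = 12 − (1/6)q_E.
Similarly q_E = 41/3 − (1/6)q_D.
Solving the two reaction functions simultaneously: (1 − (−1/6)(−1/6))q_D = 12 − (1/6)·(41/3), so (35/36)q_D = 175/18 and q_D = 10.
Then q_E = 41/3 − (1/6)·10 = 12.

10, 12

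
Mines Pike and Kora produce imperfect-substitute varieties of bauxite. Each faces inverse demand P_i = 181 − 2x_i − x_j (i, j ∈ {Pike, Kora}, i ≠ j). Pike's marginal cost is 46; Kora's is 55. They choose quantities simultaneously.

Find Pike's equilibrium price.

Mine Pike's profit: π = x_{Pike}(181 − 2x_{Pike} − x_{Kora}) − 46x_{Pike}.
∂π/∂x_{Pike} = 135 − 4x_{Pike} − x_{Kora} = 0 ⇒ x_{Pike} = 33.75 − 0.25x_{Kora}.
Similarly x_{Kora} = 31.5 − 0.25x_{Pike}.
Solving the two reaction functions simultaneously: (1 − (−0.25)(−0.25))x_{Pike} = 33.75 − 0.25·31.5, so 0.9375x_{Pike} = 25.875 and x_{Pike} = 27.6.
Then x_{Kora} = 31.5 − 0.25·27.6 = 24.6.
P_{Pike} = 181 − 2·27.6 − 24.6 = 101.2.

101.2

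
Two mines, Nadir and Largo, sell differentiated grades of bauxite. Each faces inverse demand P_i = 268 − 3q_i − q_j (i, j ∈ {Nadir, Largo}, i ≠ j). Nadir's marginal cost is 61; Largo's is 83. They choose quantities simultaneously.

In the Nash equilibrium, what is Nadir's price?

151.6

Mine Nadir's profit: π = q_{Nadir}(268 − 3q_{Nadir} − q_{Largo}) − 61q_{Nadir}.
∂π/∂q_{Nadir} = 207 − 6q_{Nadir} − q_{Largo} = 0 ⇒ q_{Nadir} = 34.5 − (1/6)q_{Largo}.
Similarly q_{Largo} = 185/6 − (1/6)q_{Nadir}.
Plugging q_{Largo} into Nadir's best response: q_{Nadir} = 34.5 − (1/6)(185/6 − (1/6)q_{Nadir}) ⇒ (35/36)q_{Nadir} = 1057/36, so q_{Nadir} = 30.2.
Then q_{Largo} = 185/6 − (1/6)·30.2 = 25.8.
P_{Nadir} = 268 − 3·30.2 − 25.8 = 151.6.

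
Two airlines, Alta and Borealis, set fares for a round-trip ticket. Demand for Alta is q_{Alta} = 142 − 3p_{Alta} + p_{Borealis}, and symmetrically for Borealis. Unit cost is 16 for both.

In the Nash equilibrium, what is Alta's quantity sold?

66

Alta's profit: π = (p_{Alta} − 16)(142 − 3p_{Alta} + p_{Borealis}).
∂π/∂p_{Alta} = 190 − 6p_{Alta} + p_{Borealis} = 0 ⇒ p_{Alta} = 95/3 + (1/6)p_{Borealis}.
By symmetry p_{Borealis} = p_{Alta}; substituting into the reaction function, (5/6)p_{Alta} = 95/3 and p_{Alta} = 38.
q_{Alta} = 142 − 3·38 + 38 = 66.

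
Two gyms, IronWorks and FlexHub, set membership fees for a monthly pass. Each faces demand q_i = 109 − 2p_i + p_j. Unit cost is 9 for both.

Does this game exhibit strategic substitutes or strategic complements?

IronWorks's profit: π = (p_{IronWorks} − 9)(109 − 2p_{IronWorks} + p_{FlexHub}).
∂π/∂p_{IronWorks} = 127 − 4p_{IronWorks} + p_{FlexHub} = 0 ⇒ p_{IronWorks} = 31.75 + 0.25p_{FlexHub}.
The best-response slope dp_{IronWorks}/dp_{FlexHub} = 0.25 > 0: the reaction function is upward-sloping, so the choices are strategic complements.

strategic complements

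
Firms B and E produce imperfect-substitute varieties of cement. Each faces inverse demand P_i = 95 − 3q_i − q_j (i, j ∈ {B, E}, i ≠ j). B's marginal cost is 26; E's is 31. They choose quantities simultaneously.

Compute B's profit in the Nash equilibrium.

300

Firm B's profit: π = q_B(95 − 3q_B − q_E) − 26q_B.
∂π/∂q_B = 69 − 6q_B − q_E = 0 ⇒ q_B = 11.5 − (1/6)q_E.
Similarly q_E = 32/3 − (1/6)q_B.
Substituting the second reaction function into the first: q_B = 11.5 − (1/6)(32/3 − (1/6)q_B), which gives (35/36)q_B = 175/18 ⇒ q_B = 10.
Then q_E = 32/3 − (1/6)·10 = 9.
P_B = 95 − 3·10 − 9 = 56.
Profit = (56 − 26)·10 = 300.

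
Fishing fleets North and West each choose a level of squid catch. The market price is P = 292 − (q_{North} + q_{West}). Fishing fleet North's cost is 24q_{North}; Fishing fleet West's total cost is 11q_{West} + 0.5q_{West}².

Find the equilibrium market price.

128.6

Fishing fleet North's profit: π = q_{North}(292 − (q_{North} + q_{West})) − 24q_{North}.
∂π/∂q_{North} = 268 − 2q_{North} − q_{West} = 0, so q_{North} = 134 − 0.5q_{West}.
For West: ∂π/∂q_{West} = 281 − 3q_{West} − q_{North} = 0 ⇒ q_{West} = 281/3 − (1/3)q_{North}.
Plugging q_{West} into North's best response: q_{North} = 134 − 0.5(281/3 − (1/3)q_{North}) ⇒ (5/6)q_{North} = 523/6, so q_{North} = 104.6.
Then q_{West} = 281/3 − (1/3)·104.6 = 58.8.
Equilibrium price: P = 292 − 163.4 = 128.6.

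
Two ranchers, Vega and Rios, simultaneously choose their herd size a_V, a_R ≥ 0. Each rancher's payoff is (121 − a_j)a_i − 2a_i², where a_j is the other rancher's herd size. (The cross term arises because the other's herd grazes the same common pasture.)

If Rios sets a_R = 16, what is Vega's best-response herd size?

26.25

Vega's payoff is (121 − a_R)a_V − 2a_V².
∂π/∂a_V = 121 − a_R − 4a_V = 0, so a_V = 30.25 − 0.25a_R.
At a_R = 16: a_V = 30.25 − 0.25·16 = 26.25.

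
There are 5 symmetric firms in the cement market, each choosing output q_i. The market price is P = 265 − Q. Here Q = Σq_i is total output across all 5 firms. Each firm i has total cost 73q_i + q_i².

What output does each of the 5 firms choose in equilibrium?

24

A representative firm's profit is π_i = q_i(265 − Q) − 73q_i − q_i², with Q = q_i + Σ_{j≠i} q_j.
First-order condition: 192 − 4q_i − Σ_{j≠i} q_j = 0.
In a symmetric equilibrium every firm chooses the same q, so Σ_{j≠i} q_j = 4q. The condition becomes 192 − 8q = 0, giving q = 192/8 = 24.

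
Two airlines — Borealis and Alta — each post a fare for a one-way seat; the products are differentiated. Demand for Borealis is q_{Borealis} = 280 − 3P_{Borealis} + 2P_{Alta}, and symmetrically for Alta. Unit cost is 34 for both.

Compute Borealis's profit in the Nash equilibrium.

Borealis's profit: π = (P_{Borealis} − 34)(280 − 3P_{Borealis} + 2P_{Alta}).
∂π/∂P_{Borealis} = 382 − 6P_{Borealis} + 2P_{Alta} = 0 ⇒ P_{Borealis} = 191/3 + (1/3)P_{Alta}.
Setting P_{Borealis} = P_{Alta} in the reaction function: P_{Borealis} = 191/3 + (1/3)P_{Borealis}, so P_{Borealis} = (191/3) / (2/3) = 95.5.
q_{Borealis} = 280 − 3·95.5 + 2·95.5 = 184.5.
Profit = (95.5 − 34)·184.5 = 11346.75.

11346.75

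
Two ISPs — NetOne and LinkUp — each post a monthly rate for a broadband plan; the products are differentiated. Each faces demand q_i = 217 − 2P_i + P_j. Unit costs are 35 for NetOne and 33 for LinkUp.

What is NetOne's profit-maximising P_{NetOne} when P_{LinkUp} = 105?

98

NetOne's profit: π = (P_{NetOne} − 35)(217 − 2P_{NetOne} + P_{LinkUp}).
∂π/∂P_{NetOne} = 287 − 4P_{NetOne} + P_{LinkUp} = 0 ⇒ P_{NetOne} = 71.75 + 0.25P_{LinkUp}.
At P_{LinkUp} = 105: P_{NetOne} = 71.75 + 0.25·105 = 98.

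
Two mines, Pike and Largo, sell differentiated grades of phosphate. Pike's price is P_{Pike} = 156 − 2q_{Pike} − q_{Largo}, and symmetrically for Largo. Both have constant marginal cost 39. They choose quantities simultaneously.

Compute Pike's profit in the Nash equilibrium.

Mine Pike's profit: π = q_{Pike}(156 − 2q_{Pike} − q_{Largo}) − 39q_{Pike}.
∂π/∂q_{Pike} = 117 − 4q_{Pike} − q_{Largo} = 0 ⇒ q_{Pike} = 29.25 − 0.25q_{Largo}.
Setting q_{Pike} = q_{Largo} in the reaction function: q_{Pike} = 29.25 − 0.25q_{Pike}, so q_{Pike} = 29.25 / 1.25 = 23.4.
P_{Pike} = 156 − 2·23.4 − 23.4 = 85.8.
Profit = (85.8 − 39)·23.4 = 1095.12.

1095.12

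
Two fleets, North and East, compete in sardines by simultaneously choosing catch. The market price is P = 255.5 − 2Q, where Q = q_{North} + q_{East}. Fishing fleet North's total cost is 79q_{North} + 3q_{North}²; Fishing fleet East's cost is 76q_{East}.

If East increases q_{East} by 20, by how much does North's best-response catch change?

-4

Fishing fleet North's profit: π = q_{North}(255.5 − 2(q_{North} + q_{East})) − 79q_{North} − 3q_{North}².
∂π/∂q_{North} = 176.5 − 10q_{North} − 2q_{East} = 0, so q_{North} = 17.65 − 0.2q_{East}.
The reaction-function slope is −0.2, so a 20-unit rise in q_{East} moves q_{North} by −0.2 × 20 = −4. North's best response falls — the actions are strategic substitutes.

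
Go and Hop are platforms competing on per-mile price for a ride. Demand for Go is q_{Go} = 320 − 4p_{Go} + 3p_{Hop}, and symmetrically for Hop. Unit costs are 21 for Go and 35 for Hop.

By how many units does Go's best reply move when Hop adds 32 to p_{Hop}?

Go's profit: π = (p_{Go} − 21)(320 − 4p_{Go} + 3p_{Hop}).
∂π/∂p_{Go} = 404 − 8p_{Go} + 3p_{Hop} = 0 ⇒ p_{Go} = 50.5 + 0.375p_{Hop}.
The reaction-function slope is 0.375, so a 32-unit rise in p_{Hop} moves p_{Go} by 0.375 × 32 = 12. Go's best response rises — the actions are strategic complements.

12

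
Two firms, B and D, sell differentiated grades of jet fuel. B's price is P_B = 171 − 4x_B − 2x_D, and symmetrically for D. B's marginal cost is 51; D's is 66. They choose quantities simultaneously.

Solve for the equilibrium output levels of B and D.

12.5, 10

Firm B's profit: π = x_B(171 − 4x_B − 2x_D) − 51x_B.
∂π/∂x_B = 120 − 8x_B − 2x_D = 0 ⇒ x_B = 15 − 0.25x_D.
Similarly x_D = 13.125 − 0.25x_B.
Plugging x_D into B's best response: x_B = 15 − 0.25(13.125 − 0.25x_B) ⇒ 0.9375x_B = 375/32, so x_B = 12.5.
Then x_D = 13.125 − 0.25·12.5 = 10.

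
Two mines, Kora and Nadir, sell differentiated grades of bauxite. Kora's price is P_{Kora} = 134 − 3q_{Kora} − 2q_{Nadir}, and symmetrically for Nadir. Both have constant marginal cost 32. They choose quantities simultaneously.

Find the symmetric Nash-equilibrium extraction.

Mine Kora's profit: π = q_{Kora}(134 − 3q_{Kora} − 2q_{Nadir}) − 32q_{Kora}.
∂π/∂q_{Kora} = 102 − 6q_{Kora} − 2q_{Nadir} = 0 ⇒ q_{Kora} = 17 − (1/3)q_{Nadir}.
By symmetry q_{Nadir} = q_{Kora}; substituting into the reaction function, (4/3)q_{Kora} = 17 and q_{Kora} = 12.75.

12.75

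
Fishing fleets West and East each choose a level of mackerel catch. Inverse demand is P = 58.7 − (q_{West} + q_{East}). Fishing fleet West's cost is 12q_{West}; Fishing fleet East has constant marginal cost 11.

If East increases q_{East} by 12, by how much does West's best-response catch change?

Fishing fleet West's profit: π = q_{West}(58.7 − (q_{West} + q_{East})) − 12q_{West}.
∂π/∂q_{West} = 46.7 − 2q_{West} − q_{East} = 0, so q_{West} = 23.35 − 0.5q_{East}.
The reaction-function slope is −0.5, so a 12-unit rise in q_{East} moves q_{West} by −0.5 × 12 = −6. West's best response falls — the actions are strategic substitutes.

-6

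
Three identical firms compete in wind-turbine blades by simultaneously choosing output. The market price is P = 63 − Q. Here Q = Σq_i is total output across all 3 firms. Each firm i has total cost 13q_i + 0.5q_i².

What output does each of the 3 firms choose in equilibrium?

10

A representative firm's profit is π_i = q_i(63 − Q) − 13q_i − 0.5q_i², with Q = q_i + Σ_{j≠i} q_j.
First-order condition: 50 − 3q_i − Σ_{j≠i} q_j = 0.
With identical firms, set every q_j = q: then 50 − 3q − 2q = 0, i.e. q = 50/5 = 10.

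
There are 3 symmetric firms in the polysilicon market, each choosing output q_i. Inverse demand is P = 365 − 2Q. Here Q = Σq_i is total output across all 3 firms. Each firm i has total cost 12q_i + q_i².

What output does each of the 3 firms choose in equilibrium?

35.3

A representative firm's profit is π_i = q_i(365 − 2Q) − 12q_i − q_i², with Q = q_i + Σ_{j≠i} q_j.
First-order condition: 353 − 6q_i − 2Σ_{j≠i} q_j = 0.
With identical firms, set every q_j = q: then 353 − 6q − 4q = 0, i.e. q = 353/10 = 35.3.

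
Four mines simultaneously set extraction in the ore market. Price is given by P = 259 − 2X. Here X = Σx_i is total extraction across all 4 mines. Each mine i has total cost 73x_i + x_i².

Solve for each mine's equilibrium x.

15.5

A representative mine's profit is π_i = x_i(259 − 2X) − 73x_i − x_i², with X = x_i + Σ_{j≠i} x_j.
First-order condition: 186 − 6x_i − 2Σ_{j≠i} x_j = 0.
With identical mines, set every x_j = x: then 186 − 6x − 6x = 0, i.e. x = 186/12 = 15.5.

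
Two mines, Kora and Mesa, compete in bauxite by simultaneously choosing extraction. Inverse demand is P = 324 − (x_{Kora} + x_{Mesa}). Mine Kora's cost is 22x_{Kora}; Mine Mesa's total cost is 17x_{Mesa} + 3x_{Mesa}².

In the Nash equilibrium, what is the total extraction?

161.4

Mine Kora's profit: π = x_{Kora}(324 − (x_{Kora} + x_{Mesa})) − 22x_{Kora}.
∂π/∂x_{Kora} = 302 − 2x_{Kora} − x_{Mesa} = 0, so x_{Kora} = 151 − 0.5x_{Mesa}.
For Mesa: ∂π/∂x_{Mesa} = 307 − 8x_{Mesa} − x_{Kora} = 0 ⇒ x_{Mesa} = 38.375 − 0.125x_{Kora}.
Substituting the second reaction function into the first: x_{Kora} = 151 − 0.5(38.375 − 0.125x_{Kora}), which gives 0.9375x_{Kora} = 131.8125 ⇒ x_{Kora} = 140.6.
Then x_{Mesa} = 38.375 − 0.125·140.6 = 20.8.
Total extraction: 140.6 + 20.8 = 161.4.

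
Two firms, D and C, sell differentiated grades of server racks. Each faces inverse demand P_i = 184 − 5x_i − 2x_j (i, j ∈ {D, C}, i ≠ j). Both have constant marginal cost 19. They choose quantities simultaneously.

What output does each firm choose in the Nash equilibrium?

Firm D's profit: π = x_D(184 − 5x_D − 2x_C) − 19x_D.
∂π/∂x_D = 165 − 10x_D − 2x_C = 0 ⇒ x_D = 16.5 − 0.2x_C.
The game is symmetric, so in equilibrium x_C = x_D: the reaction function gives 1.2x_D = 16.5, hence x_D = 13.75.

13.75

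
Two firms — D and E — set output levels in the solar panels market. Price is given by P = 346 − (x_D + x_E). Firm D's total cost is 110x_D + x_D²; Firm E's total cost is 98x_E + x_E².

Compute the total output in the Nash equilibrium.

96.8

Firm D's profit: π = x_D(346 − (x_D + x_E)) − 110x_D − x_D².
∂π/∂x_D = 236 − 4x_D − x_E = 0, so x_D = 59 − 0.25x_E.
By the same steps for E: x_E = 62 − 0.25x_D.
Solving the two reaction functions simultaneously: (1 − (−0.25)(−0.25))x_D = 59 − 0.25·62, so 0.9375x_D = 43.5 and x_D = 46.4.
Then x_E = 62 − 0.25·46.4 = 50.4.
Total output: 46.4 + 50.4 = 96.8.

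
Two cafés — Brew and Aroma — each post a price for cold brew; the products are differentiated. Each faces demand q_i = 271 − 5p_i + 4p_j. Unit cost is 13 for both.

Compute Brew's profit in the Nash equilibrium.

Brew's profit: π = (p_{Brew} − 13)(271 − 5p_{Brew} + 4p_{Aroma}).
∂π/∂p_{Brew} = 336 − 10p_{Brew} + 4p_{Aroma} = 0 ⇒ p_{Brew} = 33.6 + 0.4p_{Aroma}.
By symmetry p_{Aroma} = p_{Brew}; substituting into the reaction function, 0.6p_{Brew} = 33.6 and p_{Brew} = 56.
q_{Brew} = 271 − 5·56 + 4·56 = 215.
Profit = (56 − 13)·215 = 9245.

9245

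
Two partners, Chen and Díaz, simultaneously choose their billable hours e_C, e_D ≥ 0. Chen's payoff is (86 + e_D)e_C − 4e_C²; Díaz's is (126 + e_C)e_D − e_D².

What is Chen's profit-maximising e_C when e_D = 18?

Expanding Chen's payoff: 86e_C + e_De_C − 4e_C².
∂π/∂e_C = 86 + e_D − 8e_C = 0, so e_C = 10.75 + 0.125e_D.
At e_D = 18: e_C = 10.75 + 0.125·18 = 13.

13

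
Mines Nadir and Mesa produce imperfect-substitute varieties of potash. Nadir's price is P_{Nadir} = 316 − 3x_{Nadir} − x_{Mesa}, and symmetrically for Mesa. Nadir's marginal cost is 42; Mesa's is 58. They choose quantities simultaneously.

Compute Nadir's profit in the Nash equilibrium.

4704.48

Mine Nadir's profit: π = x_{Nadir}(316 − 3x_{Nadir} − x_{Mesa}) − 42x_{Nadir}.
∂π/∂x_{Nadir} = 274 − 6x_{Nadir} − x_{Mesa} = 0 ⇒ x_{Nadir} = 137/3 − (1/6)x_{Mesa}.
Similarly x_{Mesa} = 43 − (1/6)x_{Nadir}.
Solving the two reaction functions simultaneously: (1 − (−1/6)(−1/6))x_{Nadir} = 137/3 − (1/6)·43, so (35/36)x_{Nadir} = 38.5 and x_{Nadir} = 39.6.
Then x_{Mesa} = 43 − (1/6)·39.6 = 36.4.
P_{Nadir} = 316 − 3·39.6 − 36.4 = 160.8.
Profit = (160.8 − 42)·39.6 = 4704.48.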